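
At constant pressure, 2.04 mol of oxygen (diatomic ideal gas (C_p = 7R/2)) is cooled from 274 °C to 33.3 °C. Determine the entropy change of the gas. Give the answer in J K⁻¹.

In kelvin: T₁ = 547.15 K, T₂ = 306.45 K. At constant pressure, ΔS = nC_p ln(T₂/T₁) with C_p = 7R/2 = 29.1 J mol⁻¹ K⁻¹.
ΔS = 2.04 × 29.1 × ln(306.45/547.15) = -34.4 J/K.

ΔS = -34.4 J/K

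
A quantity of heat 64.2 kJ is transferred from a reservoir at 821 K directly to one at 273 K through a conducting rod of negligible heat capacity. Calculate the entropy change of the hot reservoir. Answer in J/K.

The hot reservoir loses heat Q, so ΔS_hot = −Q/T_H = −64200/821 = -78.2 J/K.

ΔS_hot = -78.2 J/K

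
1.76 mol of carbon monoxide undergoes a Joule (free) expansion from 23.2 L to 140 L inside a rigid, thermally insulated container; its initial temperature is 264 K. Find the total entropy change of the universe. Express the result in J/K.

ΔS_universe = 26.3 J/K

No heat is exchanged and no work is done, so the ideal-gas temperature stays constant.
Entropy is a state function; using a reversible isothermal path, ΔS_gas = nR ln(V₂/V₁) = 1.76 × 8.314 × ln(140/23.2) = 26.3 J/K.
The insulated surroundings exchange no heat, so ΔS_surr = 0 and ΔS_universe = ΔS_gas.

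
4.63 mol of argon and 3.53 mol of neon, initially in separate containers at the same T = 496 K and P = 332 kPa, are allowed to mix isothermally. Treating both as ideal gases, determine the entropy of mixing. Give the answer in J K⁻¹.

Mole fractions: x_A = 4.63/8.16 = 0.567, x_B = 0.433.
ΔS_mix = −R(n_A ln x_A + n_B ln x_B) = −8.314 × (4.63 ln 0.567 + 3.53 ln 0.433) = 46.4 J/K.

ΔS_mix = 46.4 J/K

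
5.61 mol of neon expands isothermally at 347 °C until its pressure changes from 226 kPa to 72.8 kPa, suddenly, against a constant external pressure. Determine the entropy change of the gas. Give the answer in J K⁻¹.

ΔS_gas = 52.8 J/K

Entropy is a state function, so ΔS_gas depends only on the end states.
For an isothermal ideal gas ΔS_gas = nR ln(P₁/P₂) = 5.61 × 8.314 × ln(226/72.8) = 52.8 J/K.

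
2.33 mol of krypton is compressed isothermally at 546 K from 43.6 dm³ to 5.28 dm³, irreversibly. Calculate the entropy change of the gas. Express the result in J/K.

ΔS_gas = -40.9 J/K

Entropy is a state function, so ΔS_gas depends only on the end states.
For an isothermal ideal gas ΔS_gas = nR ln(V₂/V₁) = 2.33 × 8.314 × ln(5.28/43.6) = -40.9 J/K.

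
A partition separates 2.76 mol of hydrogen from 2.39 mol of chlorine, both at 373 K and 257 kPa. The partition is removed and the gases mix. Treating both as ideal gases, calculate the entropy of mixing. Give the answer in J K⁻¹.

ΔS_mix = 29.6 J/K

Mole fractions: x_A = 2.76/5.15 = 0.536, x_B = 0.464.
ΔS_mix = −R(n_A ln x_A + n_B ln x_B) = −8.314 × (2.76 ln 0.536 + 2.39 ln 0.464) = 29.6 J/K.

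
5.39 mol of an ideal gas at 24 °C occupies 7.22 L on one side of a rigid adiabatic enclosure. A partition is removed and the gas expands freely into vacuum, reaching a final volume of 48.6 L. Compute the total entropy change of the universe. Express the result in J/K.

ΔS_universe = 85.4 J/K

For an ideal gas in free expansion Q = 0 and W = 0, so T is unchanged.
Entropy is a state function; using a reversible isothermal path, ΔS_gas = nR ln(V₂/V₁) = 5.39 × 8.314 × ln(48.6/7.22) = 85.4 J/K.
The insulated surroundings exchange no heat, so ΔS_surr = 0 and ΔS_universe = ΔS_gas.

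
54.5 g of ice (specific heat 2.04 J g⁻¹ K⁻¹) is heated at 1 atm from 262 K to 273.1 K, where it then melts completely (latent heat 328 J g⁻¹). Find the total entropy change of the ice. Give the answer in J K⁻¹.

ΔS = 70.1 J/K

Warming step: ΔS₁ = m c ln(T_tr/T_i) = 54.5 × 2.04 × ln(273.1/262) = 4.613 J/K.
Phase change: ΔS₂ = +mL/T_tr = 54.5 × 328 / 273.1 = 65.46 J/K.
ΔS_total = (4.613) + (65.46) = 70.1 J/K.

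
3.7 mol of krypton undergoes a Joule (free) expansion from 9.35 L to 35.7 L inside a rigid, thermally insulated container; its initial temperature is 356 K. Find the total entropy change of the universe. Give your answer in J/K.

For an ideal gas in free expansion Q = 0 and W = 0, so T is unchanged.
Entropy is a state function; using a reversible isothermal path, ΔS_gas = nR ln(V₂/V₁) = 3.7 × 8.314 × ln(35.7/9.35) = 41.2 J/K.
The insulated surroundings exchange no heat, so ΔS_surr = 0 and ΔS_universe = ΔS_gas.

ΔS_universe = 41.2 J/K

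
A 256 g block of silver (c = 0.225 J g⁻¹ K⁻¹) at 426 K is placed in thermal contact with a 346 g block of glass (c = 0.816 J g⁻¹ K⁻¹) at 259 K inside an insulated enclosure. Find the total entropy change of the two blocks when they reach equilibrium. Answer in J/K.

ΔS_total = 6.59 J/K

Energy balance: T_f = (m₁c₁T₁ + m₂c₂T₂)/(m₁c₁ + m₂c₂) = 287.3 K.
ΔS₁ = m₁c₁ ln(T_f/T₁) = 57.6 × ln(287.3/426) = -22.69 J/K.
ΔS₂ = m₂c₂ ln(T_f/T₂) = 282.336 × ln(287.3/259) = 29.28 J/K.
ΔS_total = -22.69 + 29.28 = 6.59 J/K.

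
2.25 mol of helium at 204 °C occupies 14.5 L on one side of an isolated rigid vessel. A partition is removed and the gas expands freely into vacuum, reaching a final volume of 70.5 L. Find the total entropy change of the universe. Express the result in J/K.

No heat is exchanged and no work is done, so the ideal-gas temperature stays constant.
Entropy is a state function; using a reversible isothermal path, ΔS_gas = nR ln(V₂/V₁) = 2.25 × 8.314 × ln(70.5/14.5) = 29.6 J/K.
The insulated surroundings exchange no heat, so ΔS_surr = 0 and ΔS_universe = ΔS_gas.

ΔS_universe = 29.6 J/K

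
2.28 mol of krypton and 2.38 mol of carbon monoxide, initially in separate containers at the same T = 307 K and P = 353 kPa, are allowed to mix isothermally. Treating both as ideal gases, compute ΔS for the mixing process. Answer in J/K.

ΔS_mix = 26.8 J/K

Mole fractions: x_A = 2.28/4.66 = 0.489, x_B = 0.511.
ΔS_mix = −R(n_A ln x_A + n_B ln x_B) = −8.314 × (2.28 ln 0.489 + 2.38 ln 0.511) = 26.8 J/K.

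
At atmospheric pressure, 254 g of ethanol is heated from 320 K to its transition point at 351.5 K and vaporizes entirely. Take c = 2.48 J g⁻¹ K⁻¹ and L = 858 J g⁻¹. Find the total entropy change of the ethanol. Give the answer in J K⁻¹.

Warming step: ΔS₁ = m c ln(T_tr/T_i) = 254 × 2.48 × ln(351.5/320) = 59.14 J/K.
Phase change: ΔS₂ = +mL/T_tr = 254 × 858 / 351.5 = 620 J/K.
ΔS_total = (59.14) + (620) = 679 J/K.

ΔS = 679 J/K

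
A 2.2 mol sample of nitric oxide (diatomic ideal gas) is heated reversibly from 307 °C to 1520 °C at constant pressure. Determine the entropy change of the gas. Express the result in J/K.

In kelvin: T₁ = 580.15 K, T₂ = 1793.15 K. At constant pressure, ΔS = nC_p ln(T₂/T₁) with C_p = 7R/2 = 29.1 J mol⁻¹ K⁻¹.
ΔS = 2.2 × 29.1 × ln(1793.15/580.15) = 72.2 J/K.

ΔS = 72.2 J/K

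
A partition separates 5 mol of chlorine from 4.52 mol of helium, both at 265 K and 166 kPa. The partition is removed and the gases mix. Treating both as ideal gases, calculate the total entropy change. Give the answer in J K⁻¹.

ΔS_mix = 54.8 J/K

Mole fractions: x_A = 5/9.52 = 0.525, x_B = 0.475.
ΔS_mix = −R(n_A ln x_A + n_B ln x_B) = −8.314 × (5 ln 0.525 + 4.52 ln 0.475) = 54.8 J/K.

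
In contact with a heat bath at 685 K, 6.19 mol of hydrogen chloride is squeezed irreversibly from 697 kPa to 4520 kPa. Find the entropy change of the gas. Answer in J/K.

Entropy is a state function, so ΔS_gas depends only on the end states.
For an isothermal ideal gas ΔS_gas = nR ln(P₁/P₂) = 6.19 × 8.314 × ln(697/4520) = -96.2 J/K.

ΔS_gas = -96.2 J/K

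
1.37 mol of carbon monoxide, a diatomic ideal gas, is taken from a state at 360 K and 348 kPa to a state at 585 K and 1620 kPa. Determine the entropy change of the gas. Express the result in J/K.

ΔS = 1.84 J/K

ΔS = nC_p ln(T₂/T₁) − nR ln(P₂/P₁), with C_p = 7R/2 = 29.1 J mol⁻¹ K⁻¹ for a diatomic ideal gas.
ΔS = 1.37 × [29.1 × ln(585/360) − 8.314 × ln(1620/348)] = 1.84 J/K.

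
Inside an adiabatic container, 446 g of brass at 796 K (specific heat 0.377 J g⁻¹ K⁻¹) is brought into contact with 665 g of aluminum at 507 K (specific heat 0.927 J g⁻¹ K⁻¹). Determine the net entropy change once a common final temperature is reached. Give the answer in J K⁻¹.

ΔS_total = 14.6 J/K

Energy balance: T_f = (m₁c₁T₁ + m₂c₂T₂)/(m₁c₁ + m₂c₂) = 568.93 K.
ΔS₁ = m₁c₁ ln(T_f/T₁) = 168.142 × ln(568.93/796) = -56.47 J/K.
ΔS₂ = m₂c₂ ln(T_f/T₂) = 616.455 × ln(568.93/507) = 71.05 J/K.
ΔS_total = -56.47 + 71.05 = 14.6 J/K.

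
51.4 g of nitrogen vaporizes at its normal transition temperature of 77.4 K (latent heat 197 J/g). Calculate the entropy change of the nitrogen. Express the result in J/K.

ΔS = 131 J/K

Heat absorbed by the substance: Q = mL = 51.4 × 197 = 10125.8 J.
At constant T, ΔS = Q_rev/T = 10125.8 / 77.4 = 131 J/K.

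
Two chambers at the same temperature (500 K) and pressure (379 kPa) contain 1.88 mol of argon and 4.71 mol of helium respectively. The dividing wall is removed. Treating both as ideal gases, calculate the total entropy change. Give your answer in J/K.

Mole fractions: x_A = 1.88/6.59 = 0.285, x_B = 0.715.
ΔS_mix = −R(n_A ln x_A + n_B ln x_B) = −8.314 × (1.88 ln 0.285 + 4.71 ln 0.715) = 32.8 J/K.

ΔS_mix = 32.8 J/K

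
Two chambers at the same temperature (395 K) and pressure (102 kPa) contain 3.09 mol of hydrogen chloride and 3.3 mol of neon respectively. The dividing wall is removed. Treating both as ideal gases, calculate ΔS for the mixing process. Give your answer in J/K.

Mole fractions: x_A = 3.09/6.39 = 0.484, x_B = 0.516.
ΔS_mix = −R(n_A ln x_A + n_B ln x_B) = −8.314 × (3.09 ln 0.484 + 3.3 ln 0.516) = 36.8 J/K.

ΔS_mix = 36.8 J/K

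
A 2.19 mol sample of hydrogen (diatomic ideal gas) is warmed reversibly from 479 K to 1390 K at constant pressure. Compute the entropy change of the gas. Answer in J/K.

ΔS = 67.9 J/K

At constant pressure, ΔS = nC_p ln(T₂/T₁) with C_p = 7R/2 = 29.1 J mol⁻¹ K⁻¹.
ΔS = 2.19 × 29.1 × ln(1390/479) = 67.9 J/K.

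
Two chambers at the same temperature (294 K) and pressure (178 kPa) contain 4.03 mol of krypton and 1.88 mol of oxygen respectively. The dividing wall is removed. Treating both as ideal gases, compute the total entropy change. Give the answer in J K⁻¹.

ΔS_mix = 30.7 J/K

Mole fractions: x_A = 4.03/5.91 = 0.682, x_B = 0.318.
ΔS_mix = −R(n_A ln x_A + n_B ln x_B) = −8.314 × (4.03 ln 0.682 + 1.88 ln 0.318) = 30.7 J/K.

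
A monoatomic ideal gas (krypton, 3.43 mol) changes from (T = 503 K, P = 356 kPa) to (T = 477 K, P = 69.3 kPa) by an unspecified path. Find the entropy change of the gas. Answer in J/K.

ΔS = nC_p ln(T₂/T₁) − nR ln(P₂/P₁), with C_p = 5R/2 = 20.79 J mol⁻¹ K⁻¹ for a monoatomic ideal gas.
ΔS = 3.43 × [20.79 × ln(477/503) − 8.314 × ln(69.3/356)] = 42.9 J/K.

ΔS = 42.9 J/K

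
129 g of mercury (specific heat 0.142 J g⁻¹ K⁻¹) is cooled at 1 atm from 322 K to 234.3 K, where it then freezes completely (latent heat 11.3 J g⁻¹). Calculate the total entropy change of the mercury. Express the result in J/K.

ΔS = -12 J/K

Cooling step: ΔS₁ = m c ln(T_tr/T_i) = 129 × 0.142 × ln(234.3/322) = -5.824 J/K.
Phase change: ΔS₂ = −mL/T_tr = −129 × 11.3 / 234.3 = -6.222 J/K.
ΔS_total = (-5.824) + (-6.222) = -12 J/K.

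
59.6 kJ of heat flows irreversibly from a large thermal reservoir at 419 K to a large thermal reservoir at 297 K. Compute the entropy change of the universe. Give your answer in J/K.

ΔS_total = 58.4 J/K

ΔS_hot = −Q/T_H = −59600/419 = -142.24 J/K and ΔS_cold = +Q/T_C = 59600/297 = 200.67 J/K.
ΔS_total = -142.24 + 200.67 = 58.4 J/K, positive as the second law requires.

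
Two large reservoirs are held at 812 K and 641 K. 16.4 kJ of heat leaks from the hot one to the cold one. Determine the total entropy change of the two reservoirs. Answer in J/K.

ΔS_total = 5.39 J/K

ΔS_hot = −Q/T_H = −16400/812 = -20.2 J/K and ΔS_cold = +Q/T_C = 16400/641 = 25.59 J/K.
ΔS_total = -20.2 + 25.59 = 5.39 J/K, positive as the second law requires.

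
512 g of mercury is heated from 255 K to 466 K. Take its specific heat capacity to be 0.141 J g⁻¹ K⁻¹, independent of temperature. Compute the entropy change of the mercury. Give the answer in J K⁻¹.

ΔS = 43.5 J/K

ΔS = ∫dQ_rev/T = m c ln(T₂/T₁) = 512 × 0.141 × ln(466/255) = 43.5 J/K.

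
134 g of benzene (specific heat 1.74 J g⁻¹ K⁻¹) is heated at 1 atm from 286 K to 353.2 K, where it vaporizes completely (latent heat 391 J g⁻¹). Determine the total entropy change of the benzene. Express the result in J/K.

ΔS = 198 J/K

Warming step: ΔS₁ = m c ln(T_tr/T_i) = 134 × 1.74 × ln(353.2/286) = 49.21 J/K.
Phase change: ΔS₂ = +mL/T_tr = 134 × 391 / 353.2 = 148.3 J/K.
ΔS_total = (49.21) + (148.3) = 198 J/K.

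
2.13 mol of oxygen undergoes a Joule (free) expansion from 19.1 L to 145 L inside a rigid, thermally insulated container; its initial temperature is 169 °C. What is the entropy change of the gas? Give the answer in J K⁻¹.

No heat is exchanged and no work is done, so the ideal-gas temperature stays constant.
Entropy is a state function; using a reversible isothermal path, ΔS_gas = nR ln(V₂/V₁) = 2.13 × 8.314 × ln(145/19.1) = 35.9 J/K.

ΔS_gas = 35.9 J/K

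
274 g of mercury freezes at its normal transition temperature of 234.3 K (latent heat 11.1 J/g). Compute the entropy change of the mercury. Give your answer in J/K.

Heat released by the substance: Q = −mL = −274 × 11.1 = −3041.4 J.
At constant T, ΔS = Q_rev/T = −3041.4 / 234.3 = -13 J/K.

ΔS = -13 J/K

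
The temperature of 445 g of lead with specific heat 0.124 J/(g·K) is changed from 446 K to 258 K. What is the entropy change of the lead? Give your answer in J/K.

ΔS = ∫dQ_rev/T = m c ln(T₂/T₁) = 445 × 0.124 × ln(258/446) = -30.2 J/K.

ΔS = -30.2 J/K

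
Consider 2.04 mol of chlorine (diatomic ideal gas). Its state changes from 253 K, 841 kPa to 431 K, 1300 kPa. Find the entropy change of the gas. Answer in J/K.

ΔS = 24.2 J/K

ΔS = nC_p ln(T₂/T₁) − nR ln(P₂/P₁), with C_p = 7R/2 = 29.1 J mol⁻¹ K⁻¹ for a diatomic ideal gas.
ΔS = 2.04 × [29.1 × ln(431/253) − 8.314 × ln(1300/841)] = 24.2 J/K.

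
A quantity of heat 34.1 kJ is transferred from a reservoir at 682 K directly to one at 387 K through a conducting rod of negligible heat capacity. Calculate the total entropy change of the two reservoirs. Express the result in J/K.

ΔS_hot = −Q/T_H = −34100/682 = -50 J/K and ΔS_cold = +Q/T_C = 34100/387 = 88.11 J/K.
ΔS_total = -50 + 88.11 = 38.1 J/K, positive as the second law requires.

ΔS_total = 38.1 J/K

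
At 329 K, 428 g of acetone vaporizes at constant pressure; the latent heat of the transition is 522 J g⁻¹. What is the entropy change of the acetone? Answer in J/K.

ΔS = 679 J/K

Heat absorbed by the substance: Q = mL = 428 × 522 = 223416 J.
At constant T, ΔS = Q_rev/T = 223416 / 329 = 679 J/K.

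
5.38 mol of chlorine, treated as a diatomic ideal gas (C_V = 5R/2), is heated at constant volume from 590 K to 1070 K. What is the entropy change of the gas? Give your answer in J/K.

ΔS = 66.6 J/K

At constant volume, ΔS = nC_V ln(T₂/T₁) with C_V = 5R/2 = 20.79 J mol⁻¹ K⁻¹.
ΔS = 5.38 × 20.79 × ln(1070/590) = 66.6 J/K.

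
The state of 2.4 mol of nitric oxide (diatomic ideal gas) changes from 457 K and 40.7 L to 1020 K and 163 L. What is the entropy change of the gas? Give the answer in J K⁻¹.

ΔS = 67.7 J/K

Entropy is a state function: ΔS = nC_V ln(T₂/T₁) + nR ln(V₂/V₁), with C_V = 5R/2 = 20.79 J mol⁻¹ K⁻¹ for a diatomic ideal gas.
ΔS = 2.4 × [20.79 × ln(1020/457) + 8.314 × ln(163/40.7)] = 67.7 J/K.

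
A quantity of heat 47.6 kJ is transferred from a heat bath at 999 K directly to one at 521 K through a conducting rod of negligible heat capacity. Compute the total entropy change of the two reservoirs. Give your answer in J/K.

ΔS_total = 43.7 J/K

ΔS_hot = −Q/T_H = −47600/999 = -47.65 J/K and ΔS_cold = +Q/T_C = 47600/521 = 91.36 J/K.
ΔS_total = -47.65 + 91.36 = 43.7 J/K, positive as the second law requires.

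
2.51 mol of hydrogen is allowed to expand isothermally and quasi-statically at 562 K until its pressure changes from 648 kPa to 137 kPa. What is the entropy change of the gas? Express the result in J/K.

For an isothermal ideal gas ΔS_gas = nR ln(P₁/P₂) = 2.51 × 8.314 × ln(648/137) = 32.4 J/K.

ΔS_gas = 32.4 J/K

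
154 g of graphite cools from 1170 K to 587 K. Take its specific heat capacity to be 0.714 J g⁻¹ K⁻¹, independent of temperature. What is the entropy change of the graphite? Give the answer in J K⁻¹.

ΔS = ∫dQ_rev/T = m c ln(T₂/T₁) = 154 × 0.714 × ln(587/1170) = -75.8 J/K.

ΔS = -75.8 J/K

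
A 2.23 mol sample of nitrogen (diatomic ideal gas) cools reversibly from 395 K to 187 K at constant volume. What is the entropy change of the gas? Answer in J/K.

ΔS = -34.7 J/K

At constant volume, ΔS = nC_V ln(T₂/T₁) with C_V = 5R/2 = 20.79 J mol⁻¹ K⁻¹.
ΔS = 2.23 × 20.79 × ln(187/395) = -34.7 J/K.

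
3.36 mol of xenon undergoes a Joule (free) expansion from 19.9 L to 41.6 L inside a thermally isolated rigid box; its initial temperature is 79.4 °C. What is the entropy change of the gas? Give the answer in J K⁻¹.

For an ideal gas in free expansion Q = 0 and W = 0, so T is unchanged.
Entropy is a state function; using a reversible isothermal path, ΔS_gas = nR ln(V₂/V₁) = 3.36 × 8.314 × ln(41.6/19.9) = 20.6 J/K.

ΔS_gas = 20.6 J/K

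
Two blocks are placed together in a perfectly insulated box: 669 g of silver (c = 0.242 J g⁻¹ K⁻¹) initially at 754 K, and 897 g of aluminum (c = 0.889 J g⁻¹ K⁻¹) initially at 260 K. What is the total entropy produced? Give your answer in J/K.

Energy balance: T_f = (m₁c₁T₁ + m₂c₂T₂)/(m₁c₁ + m₂c₂) = 343.37 K.
ΔS₁ = m₁c₁ ln(T_f/T₁) = 161.898 × ln(343.37/754) = -127.35 J/K.
ΔS₂ = m₂c₂ ln(T_f/T₂) = 797.433 × ln(343.37/260) = 221.78 J/K.
ΔS_total = -127.35 + 221.78 = 94.4 J/K.

ΔS_total = 94.4 J/K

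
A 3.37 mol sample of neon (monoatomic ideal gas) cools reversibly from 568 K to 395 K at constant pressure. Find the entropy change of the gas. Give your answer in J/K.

At constant pressure, ΔS = nC_p ln(T₂/T₁) with C_p = 5R/2 = 20.79 J mol⁻¹ K⁻¹.
ΔS = 3.37 × 20.79 × ln(395/568) = -25.4 J/K.

ΔS = -25.4 J/K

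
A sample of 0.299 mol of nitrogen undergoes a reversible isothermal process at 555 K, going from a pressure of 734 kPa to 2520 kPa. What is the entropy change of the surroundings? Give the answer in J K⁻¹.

For an isothermal ideal gas ΔS_gas = nR ln(P₁/P₂) = 0.299 × 8.314 × ln(734/2520) = -3.07 J/K.
The process is reversible, so ΔS_surr = −ΔS_gas = 3.07 J/K and ΔS_universe = 0.

ΔS_surr = 3.07 J/K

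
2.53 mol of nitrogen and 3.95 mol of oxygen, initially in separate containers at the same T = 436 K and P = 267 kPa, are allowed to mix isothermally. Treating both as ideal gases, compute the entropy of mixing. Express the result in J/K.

ΔS_mix = 36 J/K

Mole fractions: x_A = 2.53/6.48 = 0.39, x_B = 0.61.
ΔS_mix = −R(n_A ln x_A + n_B ln x_B) = −8.314 × (2.53 ln 0.39 + 3.95 ln 0.61) = 36 J/K.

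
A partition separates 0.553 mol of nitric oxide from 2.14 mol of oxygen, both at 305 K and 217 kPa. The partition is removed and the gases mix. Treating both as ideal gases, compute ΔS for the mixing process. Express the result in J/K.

ΔS_mix = 11.4 J/K

Mole fractions: x_A = 0.553/2.69 = 0.205, x_B = 0.795.
ΔS_mix = −R(n_A ln x_A + n_B ln x_B) = −8.314 × (0.553 ln 0.205 + 2.14 ln 0.795) = 11.4 J/K.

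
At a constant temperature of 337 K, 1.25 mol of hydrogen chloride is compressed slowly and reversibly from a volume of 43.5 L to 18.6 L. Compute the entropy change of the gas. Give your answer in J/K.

For an isothermal ideal gas ΔS_gas = nR ln(V₂/V₁) = 1.25 × 8.314 × ln(18.6/43.5) = -8.83 J/K.

ΔS_gas = -8.83 J/K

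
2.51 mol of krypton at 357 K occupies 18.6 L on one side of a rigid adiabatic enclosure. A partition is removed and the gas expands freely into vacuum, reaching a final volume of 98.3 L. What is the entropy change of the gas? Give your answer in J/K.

No heat is exchanged and no work is done, so the ideal-gas temperature stays constant.
Entropy is a state function; using a reversible isothermal path, ΔS_gas = nR ln(V₂/V₁) = 2.51 × 8.314 × ln(98.3/18.6) = 34.7 J/K.

ΔS_gas = 34.7 J/K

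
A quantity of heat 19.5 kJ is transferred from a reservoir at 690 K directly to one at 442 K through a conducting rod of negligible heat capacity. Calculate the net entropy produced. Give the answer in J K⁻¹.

ΔS_total = 15.9 J/K

ΔS_hot = −Q/T_H = −19500/690 = -28.26 J/K and ΔS_cold = +Q/T_C = 19500/442 = 44.12 J/K.
ΔS_total = -28.26 + 44.12 = 15.9 J/K, positive as the second law requires.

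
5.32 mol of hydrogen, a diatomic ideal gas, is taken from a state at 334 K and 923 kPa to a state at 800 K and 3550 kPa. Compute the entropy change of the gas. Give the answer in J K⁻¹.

ΔS = nC_p ln(T₂/T₁) − nR ln(P₂/P₁), with C_p = 7R/2 = 29.1 J mol⁻¹ K⁻¹ for a diatomic ideal gas.
ΔS = 5.32 × [29.1 × ln(800/334) − 8.314 × ln(3550/923)] = 75.6 J/K.

ΔS = 75.6 J/K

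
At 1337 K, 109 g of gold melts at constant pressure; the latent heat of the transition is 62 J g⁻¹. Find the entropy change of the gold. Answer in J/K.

ΔS = 5.05 J/K

Heat absorbed by the substance: Q = mL = 109 × 62 = 6758 J.
At constant T, ΔS = Q_rev/T = 6758 / 1337 = 5.05 J/K.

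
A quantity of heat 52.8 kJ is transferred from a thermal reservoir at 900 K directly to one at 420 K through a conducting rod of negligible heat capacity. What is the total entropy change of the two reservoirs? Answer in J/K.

ΔS_total = 67 J/K

ΔS_hot = −Q/T_H = −52800/900 = -58.67 J/K and ΔS_cold = +Q/T_C = 52800/420 = 125.7 J/K.
ΔS_total = -58.67 + 125.7 = 67 J/K, positive as the second law requires.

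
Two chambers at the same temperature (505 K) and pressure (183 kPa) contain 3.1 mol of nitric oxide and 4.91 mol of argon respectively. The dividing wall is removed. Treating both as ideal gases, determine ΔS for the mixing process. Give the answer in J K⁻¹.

Mole fractions: x_A = 3.1/8.01 = 0.387, x_B = 0.613.
ΔS_mix = −R(n_A ln x_A + n_B ln x_B) = −8.314 × (3.1 ln 0.387 + 4.91 ln 0.613) = 44.4 J/K.

ΔS_mix = 44.4 J/K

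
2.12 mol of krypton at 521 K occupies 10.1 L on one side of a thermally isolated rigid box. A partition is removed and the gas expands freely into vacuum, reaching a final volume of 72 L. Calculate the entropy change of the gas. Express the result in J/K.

For an ideal gas in free expansion Q = 0 and W = 0, so T is unchanged.
Entropy is a state function; using a reversible isothermal path, ΔS_gas = nR ln(V₂/V₁) = 2.12 × 8.314 × ln(72/10.1) = 34.6 J/K.

ΔS_gas = 34.6 J/K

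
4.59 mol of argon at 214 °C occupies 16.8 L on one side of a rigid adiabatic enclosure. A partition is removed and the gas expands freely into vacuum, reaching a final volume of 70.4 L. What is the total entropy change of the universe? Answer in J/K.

For an ideal gas in free expansion Q = 0 and W = 0, so T is unchanged.
Entropy is a state function; using a reversible isothermal path, ΔS_gas = nR ln(V₂/V₁) = 4.59 × 8.314 × ln(70.4/16.8) = 54.7 J/K.
The insulated surroundings exchange no heat, so ΔS_surr = 0 and ΔS_universe = ΔS_gas.

ΔS_universe = 54.7 J/K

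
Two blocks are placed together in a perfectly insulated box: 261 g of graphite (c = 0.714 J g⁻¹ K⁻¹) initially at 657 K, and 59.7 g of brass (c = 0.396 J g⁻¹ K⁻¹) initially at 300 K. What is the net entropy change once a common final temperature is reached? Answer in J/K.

Energy balance: T_f = (m₁c₁T₁ + m₂c₂T₂)/(m₁c₁ + m₂c₂) = 616.81 K.
ΔS₁ = m₁c₁ ln(T_f/T₁) = 186.354 × ln(616.81/657) = -11.76 J/K.
ΔS₂ = m₂c₂ ln(T_f/T₂) = 23.6412 × ln(616.81/300) = 17.04 J/K.
ΔS_total = -11.76 + 17.04 = 5.28 J/K.

ΔS_total = 5.28 J/K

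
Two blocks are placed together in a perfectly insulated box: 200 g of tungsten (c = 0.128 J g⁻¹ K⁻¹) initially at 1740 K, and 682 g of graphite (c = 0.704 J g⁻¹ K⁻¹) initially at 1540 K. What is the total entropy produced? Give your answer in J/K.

Energy balance: T_f = (m₁c₁T₁ + m₂c₂T₂)/(m₁c₁ + m₂c₂) = 1550.1 K.
ΔS₁ = m₁c₁ ln(T_f/T₁) = 25.6 × ln(1550.1/1740) = -2.958 J/K.
ΔS₂ = m₂c₂ ln(T_f/T₂) = 480.128 × ln(1550.1/1540) = 3.146 J/K.
ΔS_total = -2.958 + 3.146 = 0.188 J/K.

ΔS_total = 0.188 J/K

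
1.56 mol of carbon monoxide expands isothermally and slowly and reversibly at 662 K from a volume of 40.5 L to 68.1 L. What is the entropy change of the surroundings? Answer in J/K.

ΔS_surr = -6.74 J/K

For an isothermal ideal gas ΔS_gas = nR ln(V₂/V₁) = 1.56 × 8.314 × ln(68.1/40.5) = 6.74 J/K.
The process is reversible, so ΔS_surr = −ΔS_gas = -6.74 J/K and ΔS_universe = 0.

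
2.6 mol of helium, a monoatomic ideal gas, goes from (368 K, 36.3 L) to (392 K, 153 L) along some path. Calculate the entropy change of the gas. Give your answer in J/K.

ΔS = 33.1 J/K

Entropy is a state function: ΔS = nC_V ln(T₂/T₁) + nR ln(V₂/V₁), with C_V = 3R/2 = 12.47 J mol⁻¹ K⁻¹ for a monoatomic ideal gas.
ΔS = 2.6 × [12.47 × ln(392/368) + 8.314 × ln(153/36.3)] = 33.1 J/K.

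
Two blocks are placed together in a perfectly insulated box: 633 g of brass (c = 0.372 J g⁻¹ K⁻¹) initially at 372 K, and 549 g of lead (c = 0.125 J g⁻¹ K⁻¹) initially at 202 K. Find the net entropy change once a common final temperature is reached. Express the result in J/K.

ΔS_total = 8.81 J/K

Energy balance: T_f = (m₁c₁T₁ + m₂c₂T₂)/(m₁c₁ + m₂c₂) = 333.64 K.
ΔS₁ = m₁c₁ ln(T_f/T₁) = 235.476 × ln(333.64/372) = -25.63 J/K.
ΔS₂ = m₂c₂ ln(T_f/T₂) = 68.625 × ln(333.64/202) = 34.44 J/K.
ΔS_total = -25.63 + 34.44 = 8.81 J/K.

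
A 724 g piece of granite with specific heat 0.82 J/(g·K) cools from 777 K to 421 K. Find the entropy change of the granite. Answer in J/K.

ΔS = -364 J/K

ΔS = ∫dQ_rev/T = m c ln(T₂/T₁) = 724 × 0.82 × ln(421/777) = -364 J/K.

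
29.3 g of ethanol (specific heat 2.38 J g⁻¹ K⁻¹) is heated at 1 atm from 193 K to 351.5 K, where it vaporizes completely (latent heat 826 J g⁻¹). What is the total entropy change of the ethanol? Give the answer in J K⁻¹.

Warming step: ΔS₁ = m c ln(T_tr/T_i) = 29.3 × 2.38 × ln(351.5/193) = 41.81 J/K.
Phase change: ΔS₂ = +mL/T_tr = 29.3 × 826 / 351.5 = 68.85 J/K.
ΔS_total = (41.81) + (68.85) = 111 J/K.

ΔS = 111 J/K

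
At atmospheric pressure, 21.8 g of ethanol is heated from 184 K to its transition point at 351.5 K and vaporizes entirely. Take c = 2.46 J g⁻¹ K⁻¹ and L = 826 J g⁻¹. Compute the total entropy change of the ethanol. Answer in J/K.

Warming step: ΔS₁ = m c ln(T_tr/T_i) = 21.8 × 2.46 × ln(351.5/184) = 34.71 J/K.
Phase change: ΔS₂ = +mL/T_tr = 21.8 × 826 / 351.5 = 51.23 J/K.
ΔS_total = (34.71) + (51.23) = 85.9 J/K.

ΔS = 85.9 J/K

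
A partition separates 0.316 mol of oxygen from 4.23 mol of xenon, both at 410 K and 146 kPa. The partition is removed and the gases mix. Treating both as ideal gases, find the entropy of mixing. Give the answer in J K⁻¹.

ΔS_mix = 9.54 J/K

Mole fractions: x_A = 0.316/4.55 = 0.0695, x_B = 0.93.
ΔS_mix = −R(n_A ln x_A + n_B ln x_B) = −8.314 × (0.316 ln 0.0695 + 4.23 ln 0.93) = 9.54 J/K.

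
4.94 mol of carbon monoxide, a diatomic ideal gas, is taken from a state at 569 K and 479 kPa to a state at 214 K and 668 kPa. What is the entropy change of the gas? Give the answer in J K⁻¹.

ΔS = nC_p ln(T₂/T₁) − nR ln(P₂/P₁), with C_p = 7R/2 = 29.1 J mol⁻¹ K⁻¹ for a diatomic ideal gas.
ΔS = 4.94 × [29.1 × ln(214/569) − 8.314 × ln(668/479)] = -154 J/K.

ΔS = -154 J/K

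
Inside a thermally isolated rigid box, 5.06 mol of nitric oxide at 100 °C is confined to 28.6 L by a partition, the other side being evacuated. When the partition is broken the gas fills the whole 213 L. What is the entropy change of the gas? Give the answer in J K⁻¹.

ΔS_gas = 84.5 J/K

No heat is exchanged and no work is done, so the ideal-gas temperature stays constant.
Entropy is a state function; using a reversible isothermal path, ΔS_gas = nR ln(V₂/V₁) = 5.06 × 8.314 × ln(213/28.6) = 84.5 J/K.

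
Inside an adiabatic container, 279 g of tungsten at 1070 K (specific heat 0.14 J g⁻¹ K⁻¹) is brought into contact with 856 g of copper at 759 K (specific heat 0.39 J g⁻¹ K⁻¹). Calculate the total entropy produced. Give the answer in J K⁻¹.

ΔS_total = 2.26 J/K

Energy balance: T_f = (m₁c₁T₁ + m₂c₂T₂)/(m₁c₁ + m₂c₂) = 791.58 K.
ΔS₁ = m₁c₁ ln(T_f/T₁) = 39.06 × ln(791.58/1070) = -11.77 J/K.
ΔS₂ = m₂c₂ ln(T_f/T₂) = 333.84 × ln(791.58/759) = 14.03 J/K.
ΔS_total = -11.77 + 14.03 = 2.26 J/K.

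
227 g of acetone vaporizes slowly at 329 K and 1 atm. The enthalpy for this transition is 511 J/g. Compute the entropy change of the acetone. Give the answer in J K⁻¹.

ΔS = 353 J/K

Heat absorbed by the substance: Q = mL = 227 × 511 = 115997 J.
At constant T, ΔS = Q_rev/T = 115997 / 329 = 353 J/K.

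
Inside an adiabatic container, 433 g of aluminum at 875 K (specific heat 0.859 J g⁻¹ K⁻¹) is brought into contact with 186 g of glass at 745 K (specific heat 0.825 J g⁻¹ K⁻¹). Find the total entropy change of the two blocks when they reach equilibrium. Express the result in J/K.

Energy balance: T_f = (m₁c₁T₁ + m₂c₂T₂)/(m₁c₁ + m₂c₂) = 837.03 K.
ΔS₁ = m₁c₁ ln(T_f/T₁) = 371.947 × ln(837.03/875) = -16.5 J/K.
ΔS₂ = m₂c₂ ln(T_f/T₂) = 153.45 × ln(837.03/745) = 17.87 J/K.
ΔS_total = -16.5 + 17.87 = 1.37 J/K.

ΔS_total = 1.37 J/K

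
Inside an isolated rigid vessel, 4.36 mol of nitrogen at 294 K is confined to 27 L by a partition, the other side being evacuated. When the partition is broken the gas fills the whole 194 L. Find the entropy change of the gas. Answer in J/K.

ΔS_gas = 71.5 J/K

For an ideal gas in free expansion Q = 0 and W = 0, so T is unchanged.
Entropy is a state function; using a reversible isothermal path, ΔS_gas = nR ln(V₂/V₁) = 4.36 × 8.314 × ln(194/27) = 71.5 J/K.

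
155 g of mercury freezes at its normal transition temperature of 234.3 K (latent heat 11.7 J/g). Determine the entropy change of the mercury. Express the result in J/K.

Heat released by the substance: Q = −mL = −155 × 11.7 = −1813.5 J.
At constant T, ΔS = Q_rev/T = −1813.5 / 234.3 = -7.74 J/K.

ΔS = -7.74 J/K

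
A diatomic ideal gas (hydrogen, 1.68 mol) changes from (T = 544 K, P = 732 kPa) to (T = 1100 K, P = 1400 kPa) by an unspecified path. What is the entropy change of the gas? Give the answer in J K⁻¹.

ΔS = 25.4 J/K

ΔS = nC_p ln(T₂/T₁) − nR ln(P₂/P₁), with C_p = 7R/2 = 29.1 J mol⁻¹ K⁻¹ for a diatomic ideal gas.
ΔS = 1.68 × [29.1 × ln(1100/544) − 8.314 × ln(1400/732)] = 25.4 J/K.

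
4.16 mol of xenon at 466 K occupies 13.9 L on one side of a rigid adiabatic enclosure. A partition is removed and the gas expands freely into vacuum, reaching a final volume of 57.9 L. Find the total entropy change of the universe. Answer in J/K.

ΔS_universe = 49.3 J/K

For an ideal gas in free expansion Q = 0 and W = 0, so T is unchanged.
Entropy is a state function; using a reversible isothermal path, ΔS_gas = nR ln(V₂/V₁) = 4.16 × 8.314 × ln(57.9/13.9) = 49.3 J/K.
The insulated surroundings exchange no heat, so ΔS_surr = 0 and ΔS_universe = ΔS_gas.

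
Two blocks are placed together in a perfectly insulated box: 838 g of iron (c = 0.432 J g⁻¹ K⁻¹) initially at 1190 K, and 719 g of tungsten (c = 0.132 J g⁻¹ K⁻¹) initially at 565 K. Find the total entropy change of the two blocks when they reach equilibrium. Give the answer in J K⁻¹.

Energy balance: T_f = (m₁c₁T₁ + m₂c₂T₂)/(m₁c₁ + m₂c₂) = 1060.2 K.
ΔS₁ = m₁c₁ ln(T_f/T₁) = 362.016 × ln(1060.2/1190) = -41.82 J/K.
ΔS₂ = m₂c₂ ln(T_f/T₂) = 94.908 × ln(1060.2/565) = 59.73 J/K.
ΔS_total = -41.82 + 59.73 = 17.9 J/K.

ΔS_total = 17.9 J/K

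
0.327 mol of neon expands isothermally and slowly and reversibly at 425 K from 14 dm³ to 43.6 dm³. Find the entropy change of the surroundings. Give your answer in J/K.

For an isothermal ideal gas ΔS_gas = nR ln(V₂/V₁) = 0.327 × 8.314 × ln(43.6/14) = 3.09 J/K.
The process is reversible, so ΔS_surr = −ΔS_gas = -3.09 J/K and ΔS_universe = 0.

ΔS_surr = -3.09 J/K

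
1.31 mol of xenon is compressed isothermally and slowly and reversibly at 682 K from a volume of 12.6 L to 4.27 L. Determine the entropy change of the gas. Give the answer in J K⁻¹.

For an isothermal ideal gas ΔS_gas = nR ln(V₂/V₁) = 1.31 × 8.314 × ln(4.27/12.6) = -11.8 J/K.

ΔS_gas = -11.8 J/K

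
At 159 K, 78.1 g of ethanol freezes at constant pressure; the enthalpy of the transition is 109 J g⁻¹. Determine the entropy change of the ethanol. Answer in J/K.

ΔS = -53.5 J/K

Heat released by the substance: Q = −mL = −78.1 × 109 = −8512.9 J.
At constant T, ΔS = Q_rev/T = −8512.9 / 159 = -53.5 J/K.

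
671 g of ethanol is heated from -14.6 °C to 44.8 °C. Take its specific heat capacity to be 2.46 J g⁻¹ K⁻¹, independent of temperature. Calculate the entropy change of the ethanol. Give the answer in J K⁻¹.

In kelvin: T₁ = 258.55 K, T₂ = 317.95 K. ΔS = ∫dQ_rev/T = m c ln(T₂/T₁) = 671 × 2.46 × ln(317.95/258.55) = 341 J/K.

ΔS = 341 J/K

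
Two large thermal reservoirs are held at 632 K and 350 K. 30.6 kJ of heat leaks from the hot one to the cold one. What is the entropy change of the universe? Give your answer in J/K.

ΔS_total = 39 J/K

ΔS_hot = −Q/T_H = −30600/632 = -48.42 J/K and ΔS_cold = +Q/T_C = 30600/350 = 87.43 J/K.
ΔS_total = -48.42 + 87.43 = 39 J/K, positive as the second law requires.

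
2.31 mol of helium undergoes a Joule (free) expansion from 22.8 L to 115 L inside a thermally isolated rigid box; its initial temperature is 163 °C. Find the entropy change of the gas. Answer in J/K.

For an ideal gas in free expansion Q = 0 and W = 0, so T is unchanged.
Entropy is a state function; using a reversible isothermal path, ΔS_gas = nR ln(V₂/V₁) = 2.31 × 8.314 × ln(115/22.8) = 31.1 J/K.

ΔS_gas = 31.1 J/K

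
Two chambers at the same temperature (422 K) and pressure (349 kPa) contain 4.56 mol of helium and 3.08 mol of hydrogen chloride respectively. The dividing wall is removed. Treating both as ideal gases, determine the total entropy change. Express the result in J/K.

Mole fractions: x_A = 4.56/7.64 = 0.597, x_B = 0.403.
ΔS_mix = −R(n_A ln x_A + n_B ln x_B) = −8.314 × (4.56 ln 0.597 + 3.08 ln 0.403) = 42.8 J/K.

ΔS_mix = 42.8 J/K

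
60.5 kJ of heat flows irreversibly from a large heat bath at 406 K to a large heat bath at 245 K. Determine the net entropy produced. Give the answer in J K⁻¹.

ΔS_total = 97.9 J/K

ΔS_hot = −Q/T_H = −60500/406 = -149 J/K and ΔS_cold = +Q/T_C = 60500/245 = 246.9 J/K.
ΔS_total = -149 + 246.9 = 97.9 J/K, positive as the second law requires.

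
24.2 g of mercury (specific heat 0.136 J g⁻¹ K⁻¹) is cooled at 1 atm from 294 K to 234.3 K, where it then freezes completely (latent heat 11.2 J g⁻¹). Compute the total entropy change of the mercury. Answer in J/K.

Cooling step: ΔS₁ = m c ln(T_tr/T_i) = 24.2 × 0.136 × ln(234.3/294) = -0.747 J/K.
Phase change: ΔS₂ = −mL/T_tr = −24.2 × 11.2 / 234.3 = -1.157 J/K.
ΔS_total = (-0.747) + (-1.157) = -1.9 J/K.

ΔS = -1.9 J/K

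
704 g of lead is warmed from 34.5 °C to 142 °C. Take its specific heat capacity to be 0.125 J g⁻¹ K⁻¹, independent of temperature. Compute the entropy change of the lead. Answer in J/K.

In kelvin: T₁ = 307.65 K, T₂ = 415.15 K. ΔS = ∫dQ_rev/T = m c ln(T₂/T₁) = 704 × 0.125 × ln(415.15/307.65) = 26.4 J/K.

ΔS = 26.4 J/K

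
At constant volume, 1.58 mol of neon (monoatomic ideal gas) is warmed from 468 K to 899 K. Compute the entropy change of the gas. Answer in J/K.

ΔS = 12.9 J/K

At constant volume, ΔS = nC_V ln(T₂/T₁) with C_V = 3R/2 = 12.47 J mol⁻¹ K⁻¹.
ΔS = 1.58 × 12.47 × ln(899/468) = 12.9 J/K.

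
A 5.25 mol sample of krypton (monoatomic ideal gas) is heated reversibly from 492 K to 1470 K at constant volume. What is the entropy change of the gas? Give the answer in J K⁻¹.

At constant volume, ΔS = nC_V ln(T₂/T₁) with C_V = 3R/2 = 12.47 J mol⁻¹ K⁻¹.
ΔS = 5.25 × 12.47 × ln(1470/492) = 71.7 J/K.

ΔS = 71.7 J/K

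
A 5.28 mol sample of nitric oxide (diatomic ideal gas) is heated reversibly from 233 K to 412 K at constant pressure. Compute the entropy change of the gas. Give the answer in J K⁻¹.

At constant pressure, ΔS = nC_p ln(T₂/T₁) with C_p = 7R/2 = 29.1 J mol⁻¹ K⁻¹.
ΔS = 5.28 × 29.1 × ln(412/233) = 87.6 J/K.

ΔS = 87.6 J/K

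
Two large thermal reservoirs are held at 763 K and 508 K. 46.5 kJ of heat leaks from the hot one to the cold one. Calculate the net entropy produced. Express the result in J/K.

ΔS_hot = −Q/T_H = −46500/763 = -60.94 J/K and ΔS_cold = +Q/T_C = 46500/508 = 91.54 J/K.
ΔS_total = -60.94 + 91.54 = 30.6 J/K, positive as the second law requires.

ΔS_total = 30.6 J/K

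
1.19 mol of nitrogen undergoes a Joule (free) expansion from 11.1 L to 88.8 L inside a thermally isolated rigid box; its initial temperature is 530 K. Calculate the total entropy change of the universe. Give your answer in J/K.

For an ideal gas in free expansion Q = 0 and W = 0, so T is unchanged.
Entropy is a state function; using a reversible isothermal path, ΔS_gas = nR ln(V₂/V₁) = 1.19 × 8.314 × ln(88.8/11.1) = 20.6 J/K.
The insulated surroundings exchange no heat, so ΔS_surr = 0 and ΔS_universe = ΔS_gas.

ΔS_universe = 20.6 J/K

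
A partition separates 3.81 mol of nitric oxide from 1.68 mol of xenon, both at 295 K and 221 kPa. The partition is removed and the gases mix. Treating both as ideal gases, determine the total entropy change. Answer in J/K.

ΔS_mix = 28.1 J/K

Mole fractions: x_A = 3.81/5.49 = 0.694, x_B = 0.306.
ΔS_mix = −R(n_A ln x_A + n_B ln x_B) = −8.314 × (3.81 ln 0.694 + 1.68 ln 0.306) = 28.1 J/K.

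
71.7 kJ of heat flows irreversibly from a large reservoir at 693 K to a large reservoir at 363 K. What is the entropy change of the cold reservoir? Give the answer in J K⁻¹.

ΔS_cold = 198 J/K

The cold reservoir gains heat Q, so ΔS_cold = +Q/T_C = 71700/363 = 198 J/K.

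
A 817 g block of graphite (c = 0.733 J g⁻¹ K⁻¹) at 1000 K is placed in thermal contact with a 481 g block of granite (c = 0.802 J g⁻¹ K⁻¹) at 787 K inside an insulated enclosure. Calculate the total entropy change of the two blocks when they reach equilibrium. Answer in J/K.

Energy balance: T_f = (m₁c₁T₁ + m₂c₂T₂)/(m₁c₁ + m₂c₂) = 916.55 K.
ΔS₁ = m₁c₁ ln(T_f/T₁) = 598.861 × ln(916.55/1000) = -52.184 J/K.
ΔS₂ = m₂c₂ ln(T_f/T₂) = 385.762 × ln(916.55/787) = 58.785 J/K.
ΔS_total = -52.184 + 58.785 = 6.6 J/K.

ΔS_total = 6.6 J/K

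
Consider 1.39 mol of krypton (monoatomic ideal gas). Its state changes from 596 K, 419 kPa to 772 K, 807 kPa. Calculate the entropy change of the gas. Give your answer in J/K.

ΔS = -0.0993 J/K

ΔS = nC_p ln(T₂/T₁) − nR ln(P₂/P₁), with C_p = 5R/2 = 20.79 J mol⁻¹ K⁻¹ for a monoatomic ideal gas.
ΔS = 1.39 × [20.79 × ln(772/596) − 8.314 × ln(807/419)] = -0.0993 J/K.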